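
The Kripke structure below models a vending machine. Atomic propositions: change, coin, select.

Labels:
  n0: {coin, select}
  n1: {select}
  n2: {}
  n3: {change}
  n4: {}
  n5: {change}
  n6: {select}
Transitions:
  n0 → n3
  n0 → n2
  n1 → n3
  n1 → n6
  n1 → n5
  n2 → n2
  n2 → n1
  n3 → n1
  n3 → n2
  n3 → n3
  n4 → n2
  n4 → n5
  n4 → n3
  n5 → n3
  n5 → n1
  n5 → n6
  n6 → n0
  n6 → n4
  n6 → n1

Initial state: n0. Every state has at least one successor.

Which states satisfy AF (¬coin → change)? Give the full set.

States satisfying ¬coin → change: {n0, n3, n5}.
States satisfying AF (¬coin → change): {n0, n3, n5}.

{n0, n3, n5}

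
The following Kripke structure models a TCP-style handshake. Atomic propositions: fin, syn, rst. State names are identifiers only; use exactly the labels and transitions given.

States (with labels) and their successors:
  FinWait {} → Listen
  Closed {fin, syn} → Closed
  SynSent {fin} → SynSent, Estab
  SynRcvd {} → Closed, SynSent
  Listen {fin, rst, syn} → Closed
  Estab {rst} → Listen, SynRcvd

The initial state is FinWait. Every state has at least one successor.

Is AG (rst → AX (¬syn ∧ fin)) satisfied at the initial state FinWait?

States satisfying rst → AX (¬syn ∧ fin): {FinWait, Closed, SynSent, SynRcvd}.
States satisfying AG (rst → AX (¬syn ∧ fin)): {Closed}.
Listen is reachable from FinWait and violates rst → AX (¬syn ∧ fin), so AG fails at FinWait.
FinWait ∉ Sat(AG (rst → AX (¬syn ∧ fin))).

Does not hold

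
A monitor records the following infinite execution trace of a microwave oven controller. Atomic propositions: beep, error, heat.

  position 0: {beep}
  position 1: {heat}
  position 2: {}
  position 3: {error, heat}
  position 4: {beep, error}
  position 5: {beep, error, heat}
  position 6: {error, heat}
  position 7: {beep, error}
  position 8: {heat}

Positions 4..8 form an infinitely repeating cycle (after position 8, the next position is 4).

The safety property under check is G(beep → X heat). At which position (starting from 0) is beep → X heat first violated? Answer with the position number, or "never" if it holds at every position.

beep → X heat holds at every position 0..8, and those are all the positions the trace ever visits, so the invariant G(beep → X heat) is never violated.

never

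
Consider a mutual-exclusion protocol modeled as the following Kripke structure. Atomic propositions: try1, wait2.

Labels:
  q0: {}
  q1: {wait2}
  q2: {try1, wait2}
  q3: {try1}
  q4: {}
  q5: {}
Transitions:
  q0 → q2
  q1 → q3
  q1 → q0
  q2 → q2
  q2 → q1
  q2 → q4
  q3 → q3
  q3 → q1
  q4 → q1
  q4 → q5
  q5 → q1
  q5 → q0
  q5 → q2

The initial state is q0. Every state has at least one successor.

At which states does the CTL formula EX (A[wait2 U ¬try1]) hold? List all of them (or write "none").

States satisfying A[wait2 U ¬try1]: {q0, q1, q4, q5}.
States satisfying EX (A[wait2 U ¬try1]): {q1, q2, q3, q4, q5}.

{q1, q2, q3, q4, q5}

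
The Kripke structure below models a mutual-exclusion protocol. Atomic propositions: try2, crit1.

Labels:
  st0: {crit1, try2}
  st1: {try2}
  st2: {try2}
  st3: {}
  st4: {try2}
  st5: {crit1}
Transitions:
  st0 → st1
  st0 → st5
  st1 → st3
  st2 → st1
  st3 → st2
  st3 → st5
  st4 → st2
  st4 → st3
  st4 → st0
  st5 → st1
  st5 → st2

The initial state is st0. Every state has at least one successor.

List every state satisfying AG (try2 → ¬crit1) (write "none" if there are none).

States satisfying try2 → ¬crit1: {st1, st2, st3, st4, st5}.
States satisfying AG (try2 → ¬crit1): {st1, st2, st3, st5}.

{st1, st2, st3, st5}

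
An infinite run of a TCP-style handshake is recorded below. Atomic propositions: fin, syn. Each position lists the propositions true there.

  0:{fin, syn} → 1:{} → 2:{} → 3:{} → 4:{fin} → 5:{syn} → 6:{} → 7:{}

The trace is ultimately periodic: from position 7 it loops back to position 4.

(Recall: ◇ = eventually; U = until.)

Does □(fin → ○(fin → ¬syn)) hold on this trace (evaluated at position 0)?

fin → ○(fin → ¬syn) holds at every position 0..7, and those are all positions ever visited, so □(fin → ○(fin → ¬syn)) holds.
Positions where fin holds: 0, 4.
Check ○(fin → ¬syn) at each: 0→ok, 4→ok.

Satisfied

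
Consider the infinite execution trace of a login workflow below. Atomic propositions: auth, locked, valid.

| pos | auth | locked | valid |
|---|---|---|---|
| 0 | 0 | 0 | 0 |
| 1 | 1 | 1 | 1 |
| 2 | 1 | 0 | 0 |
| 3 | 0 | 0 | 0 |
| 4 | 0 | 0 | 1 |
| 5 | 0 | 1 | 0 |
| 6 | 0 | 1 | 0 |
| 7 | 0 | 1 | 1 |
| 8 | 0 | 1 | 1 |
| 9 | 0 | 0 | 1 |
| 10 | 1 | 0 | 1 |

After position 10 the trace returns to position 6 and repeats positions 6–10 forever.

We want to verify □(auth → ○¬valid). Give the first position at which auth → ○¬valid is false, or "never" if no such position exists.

never

auth → ○¬valid holds at every position 0..10, and those are all the positions the trace ever visits, so the invariant □(auth → ○¬valid) is never violated.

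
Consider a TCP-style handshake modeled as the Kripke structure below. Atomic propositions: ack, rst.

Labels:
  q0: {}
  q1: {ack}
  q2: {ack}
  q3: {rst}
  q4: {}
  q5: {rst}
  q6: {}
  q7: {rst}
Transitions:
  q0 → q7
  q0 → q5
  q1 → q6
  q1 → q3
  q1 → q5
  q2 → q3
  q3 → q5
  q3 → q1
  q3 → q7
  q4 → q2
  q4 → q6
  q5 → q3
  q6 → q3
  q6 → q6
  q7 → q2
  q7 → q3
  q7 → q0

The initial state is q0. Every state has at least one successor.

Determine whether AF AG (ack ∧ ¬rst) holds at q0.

States satisfying AG (ack ∧ ¬rst): ∅.
States satisfying AF AG (ack ∧ ¬rst): ∅.
There is a path from q0 along which AG (ack ∧ ¬rst) never holds.
q0 ∉ Sat(AF AG (ack ∧ ¬rst)).

No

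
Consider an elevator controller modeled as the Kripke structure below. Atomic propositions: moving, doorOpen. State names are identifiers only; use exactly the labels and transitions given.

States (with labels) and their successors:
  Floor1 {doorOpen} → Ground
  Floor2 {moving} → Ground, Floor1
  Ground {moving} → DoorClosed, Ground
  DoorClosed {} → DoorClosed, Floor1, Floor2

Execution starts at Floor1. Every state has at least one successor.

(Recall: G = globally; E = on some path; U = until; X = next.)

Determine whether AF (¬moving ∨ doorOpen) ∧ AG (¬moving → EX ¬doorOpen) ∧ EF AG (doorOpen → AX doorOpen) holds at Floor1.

No

States satisfying ¬moving ∨ doorOpen: {Floor1, DoorClosed}.
States satisfying AF (¬moving ∨ doorOpen): {Floor1, DoorClosed}.
States satisfying ¬moving → EX ¬doorOpen: {Floor1, Floor2, Ground, DoorClosed}.
States satisfying AG (¬moving → EX ¬doorOpen): {Floor1, Floor2, Ground, DoorClosed}.
States satisfying AG (doorOpen → AX doorOpen): ∅.
States satisfying EF AG (doorOpen → AX doorOpen): ∅.
States satisfying AF (¬moving ∨ doorOpen) ∧ AG (¬moving → EX ¬doorOpen) ∧ EF AG (doorOpen → AX doorOpen): ∅.
Floor1 ∉ Sat(AF (¬moving ∨ doorOpen) ∧ AG (¬moving → EX ¬doorOpen) ∧ EF AG (doorOpen → AX doorOpen)).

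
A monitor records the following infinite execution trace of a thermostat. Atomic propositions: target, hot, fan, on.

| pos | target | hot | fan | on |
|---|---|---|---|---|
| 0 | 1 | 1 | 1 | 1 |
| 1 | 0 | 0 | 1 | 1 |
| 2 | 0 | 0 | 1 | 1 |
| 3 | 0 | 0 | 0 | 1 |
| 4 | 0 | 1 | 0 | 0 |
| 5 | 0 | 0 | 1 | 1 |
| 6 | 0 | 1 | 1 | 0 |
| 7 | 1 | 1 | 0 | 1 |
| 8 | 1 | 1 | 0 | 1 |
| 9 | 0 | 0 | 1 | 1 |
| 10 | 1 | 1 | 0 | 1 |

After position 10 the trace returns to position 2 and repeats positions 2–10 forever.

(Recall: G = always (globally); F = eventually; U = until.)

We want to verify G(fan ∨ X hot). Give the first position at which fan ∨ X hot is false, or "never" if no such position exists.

4

Check fan ∨ X hot at each position in order: 0 ✓, 1 ✓, 2 ✓, 3 ✓.
At position 4 the labels are {hot} and the next position 5 has {fan, on}, so fan ∨ X hot is false there. This is the first violation.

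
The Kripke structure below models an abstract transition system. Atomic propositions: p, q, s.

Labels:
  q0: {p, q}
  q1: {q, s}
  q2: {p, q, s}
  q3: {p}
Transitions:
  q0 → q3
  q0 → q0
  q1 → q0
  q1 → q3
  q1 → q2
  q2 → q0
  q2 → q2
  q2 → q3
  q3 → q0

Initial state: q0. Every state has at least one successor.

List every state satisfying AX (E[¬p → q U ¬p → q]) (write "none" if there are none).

States satisfying E[¬p → q U ¬p → q]: {q0, q1, q2, q3}.
States satisfying AX (E[¬p → q U ¬p → q]): {q0, q1, q2, q3}.

{q0, q1, q2, q3}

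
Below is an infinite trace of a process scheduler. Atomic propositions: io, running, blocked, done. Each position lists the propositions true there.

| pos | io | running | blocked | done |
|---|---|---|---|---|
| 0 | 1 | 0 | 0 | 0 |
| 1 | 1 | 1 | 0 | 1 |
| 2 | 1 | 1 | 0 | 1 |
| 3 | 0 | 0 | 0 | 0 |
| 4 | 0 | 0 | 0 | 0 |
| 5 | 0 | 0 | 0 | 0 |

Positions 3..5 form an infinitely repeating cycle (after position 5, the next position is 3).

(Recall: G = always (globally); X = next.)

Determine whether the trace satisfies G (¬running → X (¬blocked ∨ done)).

Yes

¬running → X (¬blocked ∨ done) holds at every position 0..5, and those are all positions ever visited, so G (¬running → X (¬blocked ∨ done)) holds.
Positions where ¬running holds: 0, 3, 4, 5.
Check X (¬blocked ∨ done) at each: 0→ok, 3→ok, 4→ok, 5→ok.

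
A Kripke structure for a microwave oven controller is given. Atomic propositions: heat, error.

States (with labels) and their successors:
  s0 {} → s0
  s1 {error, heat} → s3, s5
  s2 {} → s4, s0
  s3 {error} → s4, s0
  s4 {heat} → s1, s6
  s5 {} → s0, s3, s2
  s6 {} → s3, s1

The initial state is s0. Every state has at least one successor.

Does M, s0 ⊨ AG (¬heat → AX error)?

Does not hold

States satisfying ¬heat → AX error: {s1, s4, s6}.
States satisfying AG (¬heat → AX error): ∅.
s0 is reachable from s0 and violates ¬heat → AX error, so AG fails at s0.
s0 ∉ Sat(AG (¬heat → AX error)).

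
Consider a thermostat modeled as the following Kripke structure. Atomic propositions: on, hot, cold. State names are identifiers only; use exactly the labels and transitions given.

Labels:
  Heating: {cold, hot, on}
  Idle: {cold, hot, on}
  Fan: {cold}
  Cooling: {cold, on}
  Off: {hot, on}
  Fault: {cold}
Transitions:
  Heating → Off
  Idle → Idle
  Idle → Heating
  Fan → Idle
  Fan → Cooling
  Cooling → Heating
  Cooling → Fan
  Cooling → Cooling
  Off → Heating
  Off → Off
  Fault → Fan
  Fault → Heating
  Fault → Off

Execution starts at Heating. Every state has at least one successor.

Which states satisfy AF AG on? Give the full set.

{Heating, Idle, Off}

States satisfying AG on: {Heating, Idle, Off}.
States satisfying AF AG on: {Heating, Idle, Off}.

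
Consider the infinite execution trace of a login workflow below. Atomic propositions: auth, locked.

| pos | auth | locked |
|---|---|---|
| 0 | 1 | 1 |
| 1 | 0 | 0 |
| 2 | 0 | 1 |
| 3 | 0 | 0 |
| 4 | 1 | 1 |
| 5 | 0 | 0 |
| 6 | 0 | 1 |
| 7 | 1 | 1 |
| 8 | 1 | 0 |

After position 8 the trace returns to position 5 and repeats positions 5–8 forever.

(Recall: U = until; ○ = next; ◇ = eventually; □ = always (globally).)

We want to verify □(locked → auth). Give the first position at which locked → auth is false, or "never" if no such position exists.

Check locked → auth at each position in order: 0 ✓, 1 ✓.
At position 2 the labels are {locked}, so locked → auth is false there. This is the first violation.

2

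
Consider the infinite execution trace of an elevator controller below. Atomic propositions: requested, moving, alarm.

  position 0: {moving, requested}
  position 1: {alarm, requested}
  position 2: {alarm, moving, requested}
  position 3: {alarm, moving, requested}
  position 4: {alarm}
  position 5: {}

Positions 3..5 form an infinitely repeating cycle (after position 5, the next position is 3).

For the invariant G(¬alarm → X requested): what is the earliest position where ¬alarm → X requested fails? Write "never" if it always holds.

never

¬alarm → X requested holds at every position 0..5, and those are all the positions the trace ever visits, so the invariant G(¬alarm → X requested) is never violated.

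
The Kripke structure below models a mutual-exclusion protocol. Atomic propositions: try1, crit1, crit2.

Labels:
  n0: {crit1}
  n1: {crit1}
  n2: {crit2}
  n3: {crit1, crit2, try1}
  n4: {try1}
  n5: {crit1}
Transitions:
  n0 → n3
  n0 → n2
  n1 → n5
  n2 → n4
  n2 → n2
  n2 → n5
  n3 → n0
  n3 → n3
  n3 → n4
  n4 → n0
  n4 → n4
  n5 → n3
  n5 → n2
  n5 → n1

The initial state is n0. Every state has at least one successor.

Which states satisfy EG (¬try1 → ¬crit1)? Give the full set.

{n2, n3, n4}

States satisfying ¬try1 → ¬crit1: {n2, n3, n4}.
States satisfying EG (¬try1 → ¬crit1): {n2, n3, n4}.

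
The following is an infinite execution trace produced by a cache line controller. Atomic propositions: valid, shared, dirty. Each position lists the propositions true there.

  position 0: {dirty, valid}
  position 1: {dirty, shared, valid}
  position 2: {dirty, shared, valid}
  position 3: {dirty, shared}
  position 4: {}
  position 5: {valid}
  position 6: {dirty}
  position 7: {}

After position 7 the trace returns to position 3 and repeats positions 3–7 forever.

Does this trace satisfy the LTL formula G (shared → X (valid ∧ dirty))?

Violated

shared → X (valid ∧ dirty) must hold at every position from 0 onward. It fails at position 2, so G (shared → X (valid ∧ dirty)) is false.
Positions where shared holds: 1, 2, 3.
Check X (valid ∧ dirty) at each: 1→ok, 2→fails, 3→fails.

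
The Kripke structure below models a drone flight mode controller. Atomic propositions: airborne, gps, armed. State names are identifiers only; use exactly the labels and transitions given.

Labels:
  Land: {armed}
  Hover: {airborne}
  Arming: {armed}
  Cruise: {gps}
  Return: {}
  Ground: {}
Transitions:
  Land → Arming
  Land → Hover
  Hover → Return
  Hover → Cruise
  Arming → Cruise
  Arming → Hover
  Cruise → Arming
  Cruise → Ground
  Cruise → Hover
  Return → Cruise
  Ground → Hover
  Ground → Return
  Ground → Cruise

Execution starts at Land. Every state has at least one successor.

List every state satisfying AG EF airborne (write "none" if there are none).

States satisfying EF airborne: {Land, Hover, Arming, Cruise, Return, Ground}.
States satisfying AG EF airborne: {Land, Hover, Arming, Cruise, Return, Ground}.

{Land, Hover, Arming, Cruise, Return, Ground}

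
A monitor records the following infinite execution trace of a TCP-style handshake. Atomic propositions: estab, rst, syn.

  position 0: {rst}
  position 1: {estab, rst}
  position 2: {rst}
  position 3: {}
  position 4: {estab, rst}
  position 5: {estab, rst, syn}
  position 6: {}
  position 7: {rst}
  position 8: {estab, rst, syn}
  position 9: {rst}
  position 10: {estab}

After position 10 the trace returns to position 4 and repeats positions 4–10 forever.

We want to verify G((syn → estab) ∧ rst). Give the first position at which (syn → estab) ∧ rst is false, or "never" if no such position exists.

Check (syn → estab) ∧ rst at each position in order: 0 ✓, 1 ✓, 2 ✓.
At position 3 the labels are {}, so (syn → estab) ∧ rst is false there. This is the first violation.

3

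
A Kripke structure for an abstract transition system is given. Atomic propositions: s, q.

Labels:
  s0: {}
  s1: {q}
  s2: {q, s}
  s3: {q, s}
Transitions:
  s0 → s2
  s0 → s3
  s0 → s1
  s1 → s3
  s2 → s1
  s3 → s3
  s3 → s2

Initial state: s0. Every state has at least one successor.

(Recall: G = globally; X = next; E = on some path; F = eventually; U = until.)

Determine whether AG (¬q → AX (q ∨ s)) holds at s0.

Yes

States satisfying ¬q → AX (q ∨ s): {s0, s1, s2, s3}.
States satisfying AG (¬q → AX (q ∨ s)): {s0, s1, s2, s3}.
Every state reachable from s0 satisfies ¬q → AX (q ∨ s).
s0 ∈ Sat(AG (¬q → AX (q ∨ s))).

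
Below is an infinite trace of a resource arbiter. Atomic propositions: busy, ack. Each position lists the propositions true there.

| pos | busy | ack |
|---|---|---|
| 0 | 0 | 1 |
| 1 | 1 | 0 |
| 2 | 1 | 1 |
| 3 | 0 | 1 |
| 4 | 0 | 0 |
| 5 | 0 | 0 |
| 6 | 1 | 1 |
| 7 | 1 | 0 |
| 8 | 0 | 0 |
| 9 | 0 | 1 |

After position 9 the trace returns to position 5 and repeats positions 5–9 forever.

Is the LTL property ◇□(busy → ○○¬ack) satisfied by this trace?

No

□(busy → ○○¬ack) is false at every position 0..9, so it never becomes true and ◇□(busy → ○○¬ack) fails.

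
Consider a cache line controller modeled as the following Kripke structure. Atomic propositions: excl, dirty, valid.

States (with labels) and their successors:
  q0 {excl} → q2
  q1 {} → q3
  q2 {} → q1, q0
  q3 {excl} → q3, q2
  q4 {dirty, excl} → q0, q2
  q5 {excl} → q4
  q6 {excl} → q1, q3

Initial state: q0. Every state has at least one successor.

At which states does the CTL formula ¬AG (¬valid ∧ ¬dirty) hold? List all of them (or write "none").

States satisfying ¬valid ∧ ¬dirty: {q0, q1, q2, q3, q5, q6}.
States satisfying AG (¬valid ∧ ¬dirty): {q0, q1, q2, q3, q6}.
States satisfying ¬AG (¬valid ∧ ¬dirty): {q4, q5}.

{q4, q5}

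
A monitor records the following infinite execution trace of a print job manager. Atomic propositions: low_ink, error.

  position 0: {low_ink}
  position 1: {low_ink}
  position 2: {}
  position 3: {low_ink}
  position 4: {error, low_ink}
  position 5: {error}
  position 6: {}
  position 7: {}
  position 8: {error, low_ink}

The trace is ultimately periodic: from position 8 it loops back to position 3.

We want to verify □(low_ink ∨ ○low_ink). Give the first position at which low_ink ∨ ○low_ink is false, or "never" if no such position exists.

5

Check low_ink ∨ ○low_ink at each position in order: 0 ✓, 1 ✓, 2 ✓, 3 ✓, 4 ✓.
At position 5 the labels are {error} and the next position 6 has {}, so low_ink ∨ ○low_ink is false there. This is the first violation.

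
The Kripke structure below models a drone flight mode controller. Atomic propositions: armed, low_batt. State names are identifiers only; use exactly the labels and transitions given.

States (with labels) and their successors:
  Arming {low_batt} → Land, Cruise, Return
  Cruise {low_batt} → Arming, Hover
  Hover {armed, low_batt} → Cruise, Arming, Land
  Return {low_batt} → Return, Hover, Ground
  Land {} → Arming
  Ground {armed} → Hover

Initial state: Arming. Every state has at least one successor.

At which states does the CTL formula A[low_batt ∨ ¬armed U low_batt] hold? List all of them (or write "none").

States satisfying low_batt ∨ ¬armed: {Arming, Cruise, Hover, Return, Land}.
States satisfying low_batt: {Arming, Cruise, Hover, Return}.
States satisfying A[low_batt ∨ ¬armed U low_batt]: {Arming, Cruise, Hover, Return, Land}.

{Arming, Cruise, Hover, Return, Land}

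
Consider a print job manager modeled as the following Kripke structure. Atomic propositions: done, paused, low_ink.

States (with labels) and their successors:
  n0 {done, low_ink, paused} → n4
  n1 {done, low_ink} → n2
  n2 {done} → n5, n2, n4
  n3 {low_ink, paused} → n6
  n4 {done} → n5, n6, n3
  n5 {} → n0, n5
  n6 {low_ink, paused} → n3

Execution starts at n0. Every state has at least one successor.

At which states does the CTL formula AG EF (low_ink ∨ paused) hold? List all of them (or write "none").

States satisfying EF (low_ink ∨ paused): {n0, n1, n2, n3, n4, n5, n6}.
States satisfying AG EF (low_ink ∨ paused): {n0, n1, n2, n3, n4, n5, n6}.

{n0, n1, n2, n3, n4, n5, n6}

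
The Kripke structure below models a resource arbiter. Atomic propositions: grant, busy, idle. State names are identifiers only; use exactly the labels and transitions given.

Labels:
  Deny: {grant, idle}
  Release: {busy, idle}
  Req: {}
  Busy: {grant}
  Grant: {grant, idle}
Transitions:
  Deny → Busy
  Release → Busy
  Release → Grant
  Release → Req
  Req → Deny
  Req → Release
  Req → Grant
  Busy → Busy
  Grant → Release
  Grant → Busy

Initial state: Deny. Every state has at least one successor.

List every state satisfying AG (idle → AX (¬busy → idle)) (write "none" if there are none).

{Busy}

States satisfying idle → AX (¬busy → idle): {Req, Busy}.
States satisfying AG (idle → AX (¬busy → idle)): {Busy}.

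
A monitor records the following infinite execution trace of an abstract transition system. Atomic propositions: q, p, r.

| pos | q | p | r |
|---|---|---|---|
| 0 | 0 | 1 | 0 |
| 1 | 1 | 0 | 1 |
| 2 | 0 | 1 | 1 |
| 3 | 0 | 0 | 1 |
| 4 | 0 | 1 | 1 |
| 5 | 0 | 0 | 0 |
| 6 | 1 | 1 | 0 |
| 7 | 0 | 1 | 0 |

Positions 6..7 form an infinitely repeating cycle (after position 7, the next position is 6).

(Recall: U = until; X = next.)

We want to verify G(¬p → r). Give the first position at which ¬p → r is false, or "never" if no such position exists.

Check ¬p → r at each position in order: 0 ✓, 1 ✓, 2 ✓, 3 ✓, 4 ✓.
At position 5 the labels are {}, so ¬p → r is false there. This is the first violation.

5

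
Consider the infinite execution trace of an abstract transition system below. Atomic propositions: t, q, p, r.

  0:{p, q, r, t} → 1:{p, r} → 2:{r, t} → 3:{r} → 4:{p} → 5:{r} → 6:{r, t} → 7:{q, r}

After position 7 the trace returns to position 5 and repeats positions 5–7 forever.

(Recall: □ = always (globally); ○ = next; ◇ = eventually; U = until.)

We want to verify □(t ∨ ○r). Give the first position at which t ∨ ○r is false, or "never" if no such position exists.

3

Check t ∨ ○r at each position in order: 0 ✓, 1 ✓, 2 ✓.
At position 3 the labels are {r} and the next position 4 has {p}, so t ∨ ○r is false there. This is the first violation.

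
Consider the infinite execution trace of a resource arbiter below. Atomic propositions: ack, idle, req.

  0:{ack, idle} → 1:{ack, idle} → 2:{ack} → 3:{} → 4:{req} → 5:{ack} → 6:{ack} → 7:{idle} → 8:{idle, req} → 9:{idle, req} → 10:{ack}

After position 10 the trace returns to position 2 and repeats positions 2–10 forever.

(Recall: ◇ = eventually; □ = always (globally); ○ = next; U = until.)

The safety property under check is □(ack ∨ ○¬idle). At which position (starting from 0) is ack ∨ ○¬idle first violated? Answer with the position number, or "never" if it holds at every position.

7

Check ack ∨ ○¬idle at each position in order: 0 ✓, 1 ✓, 2 ✓, 3 ✓, 4 ✓, 5 ✓, 6 ✓.
At position 7 the labels are {idle} and the next position 8 has {idle, req}, so ack ∨ ○¬idle is false there. This is the first violation.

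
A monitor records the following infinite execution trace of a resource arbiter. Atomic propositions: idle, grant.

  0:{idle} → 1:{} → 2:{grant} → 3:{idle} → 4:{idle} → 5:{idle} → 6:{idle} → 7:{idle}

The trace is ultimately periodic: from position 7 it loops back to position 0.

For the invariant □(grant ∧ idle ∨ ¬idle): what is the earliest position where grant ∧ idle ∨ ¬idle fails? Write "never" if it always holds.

0

At position 0 the labels are {idle}, so grant ∧ idle ∨ ¬idle is false there. This is the first violation.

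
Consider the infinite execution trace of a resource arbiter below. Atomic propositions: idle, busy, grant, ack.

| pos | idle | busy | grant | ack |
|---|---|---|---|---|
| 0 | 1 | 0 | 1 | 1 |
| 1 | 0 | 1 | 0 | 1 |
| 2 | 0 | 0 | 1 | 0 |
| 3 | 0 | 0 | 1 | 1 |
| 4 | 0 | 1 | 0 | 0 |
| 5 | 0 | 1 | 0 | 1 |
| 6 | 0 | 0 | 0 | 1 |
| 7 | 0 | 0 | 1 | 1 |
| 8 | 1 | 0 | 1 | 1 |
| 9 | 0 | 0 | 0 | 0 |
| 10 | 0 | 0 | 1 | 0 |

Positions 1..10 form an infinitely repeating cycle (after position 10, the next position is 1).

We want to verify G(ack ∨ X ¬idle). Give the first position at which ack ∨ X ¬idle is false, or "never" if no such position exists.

ack ∨ X ¬idle holds at every position 0..10, and those are all the positions the trace ever visits, so the invariant G(ack ∨ X ¬idle) is never violated.

never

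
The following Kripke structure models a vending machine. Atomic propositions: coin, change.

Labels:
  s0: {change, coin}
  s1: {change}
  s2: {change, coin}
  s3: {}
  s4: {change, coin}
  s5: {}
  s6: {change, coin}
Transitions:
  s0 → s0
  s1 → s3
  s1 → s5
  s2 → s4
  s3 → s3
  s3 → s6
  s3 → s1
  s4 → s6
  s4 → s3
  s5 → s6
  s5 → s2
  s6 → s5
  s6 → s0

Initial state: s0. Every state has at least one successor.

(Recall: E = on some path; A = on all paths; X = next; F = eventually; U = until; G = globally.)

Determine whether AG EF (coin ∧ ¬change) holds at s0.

No

States satisfying EF (coin ∧ ¬change): ∅.
States satisfying AG EF (coin ∧ ¬change): ∅.
s0 is reachable from s0 and violates EF (coin ∧ ¬change), so AG fails at s0.
s0 ∉ Sat(AG EF (coin ∧ ¬change)).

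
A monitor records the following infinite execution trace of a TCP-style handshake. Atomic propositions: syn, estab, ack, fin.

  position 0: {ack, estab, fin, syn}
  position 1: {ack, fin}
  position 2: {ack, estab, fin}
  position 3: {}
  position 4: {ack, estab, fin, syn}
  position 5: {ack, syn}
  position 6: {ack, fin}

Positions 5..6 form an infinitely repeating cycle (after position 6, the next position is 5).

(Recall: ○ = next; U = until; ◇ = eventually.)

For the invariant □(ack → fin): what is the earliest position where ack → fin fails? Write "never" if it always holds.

5

Check ack → fin at each position in order: 0 ✓, 1 ✓, 2 ✓, 3 ✓, 4 ✓.
At position 5 the labels are {ack, syn}, so ack → fin is false there. This is the first violation.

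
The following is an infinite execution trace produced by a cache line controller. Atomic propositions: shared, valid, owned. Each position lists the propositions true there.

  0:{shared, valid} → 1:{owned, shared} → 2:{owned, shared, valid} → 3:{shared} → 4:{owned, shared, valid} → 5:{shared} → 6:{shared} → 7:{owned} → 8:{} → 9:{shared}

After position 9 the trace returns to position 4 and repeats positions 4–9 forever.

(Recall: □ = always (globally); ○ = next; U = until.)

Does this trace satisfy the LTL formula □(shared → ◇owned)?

shared → ◇owned holds at every position 0..9, and those are all positions ever visited, so □(shared → ◇owned) holds.
Positions where shared holds: 0, 1, 2, 3, 4, 5, 6, 9.
Check ◇owned at each: 0→ok, 1→ok, 2→ok, 3→ok, 4→ok, 5→ok, 6→ok, 9→ok.

Holds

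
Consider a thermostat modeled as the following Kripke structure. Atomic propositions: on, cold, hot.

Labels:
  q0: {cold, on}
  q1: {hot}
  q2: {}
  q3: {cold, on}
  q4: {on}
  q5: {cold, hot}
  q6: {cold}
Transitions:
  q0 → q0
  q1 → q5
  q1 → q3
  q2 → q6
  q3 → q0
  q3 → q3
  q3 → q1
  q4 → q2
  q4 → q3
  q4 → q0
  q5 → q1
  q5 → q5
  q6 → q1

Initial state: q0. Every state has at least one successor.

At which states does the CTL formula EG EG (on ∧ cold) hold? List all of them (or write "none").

States satisfying EG (on ∧ cold): {q0, q3}.
States satisfying EG EG (on ∧ cold): {q0, q3}.

{q0, q3}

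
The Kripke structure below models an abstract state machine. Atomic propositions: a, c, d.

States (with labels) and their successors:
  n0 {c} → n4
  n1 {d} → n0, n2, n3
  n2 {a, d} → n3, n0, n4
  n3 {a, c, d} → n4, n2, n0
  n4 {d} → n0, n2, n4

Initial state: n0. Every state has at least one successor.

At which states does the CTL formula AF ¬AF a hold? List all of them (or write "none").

{n0, n1, n4}

States satisfying ¬AF a: {n0, n1, n4}.
States satisfying AF ¬AF a: {n0, n1, n4}.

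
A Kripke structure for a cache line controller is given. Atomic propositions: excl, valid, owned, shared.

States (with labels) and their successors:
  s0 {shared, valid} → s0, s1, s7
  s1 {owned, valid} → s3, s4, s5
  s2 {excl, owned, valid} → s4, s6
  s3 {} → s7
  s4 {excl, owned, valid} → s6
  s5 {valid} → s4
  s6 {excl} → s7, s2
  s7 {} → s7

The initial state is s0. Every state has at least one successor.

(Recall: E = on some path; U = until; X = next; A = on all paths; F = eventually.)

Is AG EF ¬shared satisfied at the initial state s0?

States satisfying EF ¬shared: {s0, s1, s2, s3, s4, s5, s6, s7}.
States satisfying AG EF ¬shared: {s0, s1, s2, s3, s4, s5, s6, s7}.
Every state reachable from s0 satisfies EF ¬shared.
s0 ∈ Sat(AG EF ¬shared).

Holds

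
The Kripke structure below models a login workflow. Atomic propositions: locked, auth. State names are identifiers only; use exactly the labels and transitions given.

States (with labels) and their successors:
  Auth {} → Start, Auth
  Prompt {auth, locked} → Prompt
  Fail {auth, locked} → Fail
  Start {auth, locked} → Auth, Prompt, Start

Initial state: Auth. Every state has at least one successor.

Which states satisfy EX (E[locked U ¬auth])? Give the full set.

{Auth, Start}

States satisfying E[locked U ¬auth]: {Auth, Start}.
States satisfying EX (E[locked U ¬auth]): {Auth, Start}.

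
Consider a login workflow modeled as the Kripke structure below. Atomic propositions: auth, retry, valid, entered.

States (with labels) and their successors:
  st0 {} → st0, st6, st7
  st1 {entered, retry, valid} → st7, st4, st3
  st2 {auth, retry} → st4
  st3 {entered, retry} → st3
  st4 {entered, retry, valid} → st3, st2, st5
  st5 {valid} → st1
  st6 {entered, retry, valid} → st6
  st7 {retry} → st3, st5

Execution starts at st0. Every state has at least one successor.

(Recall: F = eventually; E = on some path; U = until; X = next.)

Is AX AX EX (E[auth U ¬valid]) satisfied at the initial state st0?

States satisfying AX EX (E[auth U ¬valid]): {st1, st2, st3, st5}.
States satisfying AX AX EX (E[auth U ¬valid]): {st3, st4, st5, st7}.
st0 ∉ Sat(AX AX EX (E[auth U ¬valid])).

Violated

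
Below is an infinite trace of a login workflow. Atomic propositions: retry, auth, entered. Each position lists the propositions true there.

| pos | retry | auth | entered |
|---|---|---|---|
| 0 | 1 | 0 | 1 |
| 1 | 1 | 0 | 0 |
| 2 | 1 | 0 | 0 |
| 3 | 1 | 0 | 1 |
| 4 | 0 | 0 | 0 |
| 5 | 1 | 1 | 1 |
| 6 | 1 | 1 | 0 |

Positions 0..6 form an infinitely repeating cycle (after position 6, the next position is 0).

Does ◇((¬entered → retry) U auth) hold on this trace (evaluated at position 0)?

Yes

(¬entered → retry) U auth holds at position 5, which is reachable from 0, so ◇((¬entered → retry) U auth) holds.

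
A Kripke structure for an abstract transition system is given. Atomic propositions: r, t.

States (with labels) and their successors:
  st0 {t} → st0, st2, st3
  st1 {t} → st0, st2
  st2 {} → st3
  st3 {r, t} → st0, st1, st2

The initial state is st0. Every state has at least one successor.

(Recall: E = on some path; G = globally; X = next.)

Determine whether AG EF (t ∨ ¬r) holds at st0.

States satisfying EF (t ∨ ¬r): {st0, st1, st2, st3}.
States satisfying AG EF (t ∨ ¬r): {st0, st1, st2, st3}.
Every state reachable from st0 satisfies EF (t ∨ ¬r).
st0 ∈ Sat(AG EF (t ∨ ¬r)).

Yes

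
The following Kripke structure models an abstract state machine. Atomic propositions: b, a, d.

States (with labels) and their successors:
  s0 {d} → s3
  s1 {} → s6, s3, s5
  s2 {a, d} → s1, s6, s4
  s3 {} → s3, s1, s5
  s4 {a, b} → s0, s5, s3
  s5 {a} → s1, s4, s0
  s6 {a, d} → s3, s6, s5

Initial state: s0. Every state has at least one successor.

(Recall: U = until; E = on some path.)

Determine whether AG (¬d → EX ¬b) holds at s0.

States satisfying ¬d → EX ¬b: {s0, s1, s2, s3, s4, s5, s6}.
States satisfying AG (¬d → EX ¬b): {s0, s1, s2, s3, s4, s5, s6}.
Every state reachable from s0 satisfies ¬d → EX ¬b.
s0 ∈ Sat(AG (¬d → EX ¬b)).

Satisfied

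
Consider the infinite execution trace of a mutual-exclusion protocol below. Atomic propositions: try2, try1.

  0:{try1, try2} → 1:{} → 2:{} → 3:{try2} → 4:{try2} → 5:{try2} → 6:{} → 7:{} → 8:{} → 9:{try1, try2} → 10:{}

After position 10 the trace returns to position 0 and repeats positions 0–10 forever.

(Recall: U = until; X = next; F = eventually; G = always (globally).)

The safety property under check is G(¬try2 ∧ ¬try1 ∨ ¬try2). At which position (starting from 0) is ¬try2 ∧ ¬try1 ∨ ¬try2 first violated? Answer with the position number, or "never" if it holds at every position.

At position 0 the labels are {try1, try2}, so ¬try2 ∧ ¬try1 ∨ ¬try2 is false there. This is the first violation.

0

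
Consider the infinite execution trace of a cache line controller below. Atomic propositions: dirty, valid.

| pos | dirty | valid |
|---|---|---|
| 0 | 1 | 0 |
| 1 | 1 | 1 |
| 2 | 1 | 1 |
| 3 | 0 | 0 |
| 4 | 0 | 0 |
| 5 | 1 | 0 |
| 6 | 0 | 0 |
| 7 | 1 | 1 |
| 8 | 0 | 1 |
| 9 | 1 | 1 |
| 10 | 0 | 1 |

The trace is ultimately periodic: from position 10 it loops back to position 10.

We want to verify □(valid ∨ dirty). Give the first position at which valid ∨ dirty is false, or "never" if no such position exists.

Check valid ∨ dirty at each position in order: 0 ✓, 1 ✓, 2 ✓.
At position 3 the labels are {}, so valid ∨ dirty is false there. This is the first violation.

3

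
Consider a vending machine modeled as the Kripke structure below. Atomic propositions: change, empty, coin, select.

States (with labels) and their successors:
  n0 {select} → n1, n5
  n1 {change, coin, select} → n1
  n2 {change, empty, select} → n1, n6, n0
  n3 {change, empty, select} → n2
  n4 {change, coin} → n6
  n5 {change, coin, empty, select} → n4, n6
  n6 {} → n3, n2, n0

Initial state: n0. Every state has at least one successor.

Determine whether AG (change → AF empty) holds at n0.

States satisfying change → AF empty: {n0, n2, n3, n5, n6}.
States satisfying AG (change → AF empty): ∅.
n1 is reachable from n0 and violates change → AF empty, so AG fails at n0.
n0 ∉ Sat(AG (change → AF empty)).

No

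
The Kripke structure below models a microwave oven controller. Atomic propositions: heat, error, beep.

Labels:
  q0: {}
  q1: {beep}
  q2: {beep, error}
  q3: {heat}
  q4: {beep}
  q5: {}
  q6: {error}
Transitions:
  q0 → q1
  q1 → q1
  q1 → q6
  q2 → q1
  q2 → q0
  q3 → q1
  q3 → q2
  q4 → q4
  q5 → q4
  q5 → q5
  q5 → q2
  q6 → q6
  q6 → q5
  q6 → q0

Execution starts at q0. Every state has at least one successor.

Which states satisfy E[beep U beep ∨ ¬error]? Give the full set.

{q0, q1, q2, q3, q4, q5}

States satisfying beep: {q1, q2, q4}.
States satisfying beep ∨ ¬error: {q0, q1, q2, q3, q4, q5}.
States satisfying E[beep U beep ∨ ¬error]: {q0, q1, q2, q3, q4, q5}.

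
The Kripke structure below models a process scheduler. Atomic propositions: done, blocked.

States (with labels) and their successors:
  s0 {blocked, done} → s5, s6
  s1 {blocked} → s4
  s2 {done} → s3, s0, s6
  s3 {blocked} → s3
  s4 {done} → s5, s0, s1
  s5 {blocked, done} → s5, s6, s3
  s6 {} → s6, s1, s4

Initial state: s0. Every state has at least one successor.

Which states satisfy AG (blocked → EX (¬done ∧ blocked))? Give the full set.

{s3}

States satisfying blocked → EX (¬done ∧ blocked): {s2, s3, s4, s5, s6}.
States satisfying AG (blocked → EX (¬done ∧ blocked)): {s3}.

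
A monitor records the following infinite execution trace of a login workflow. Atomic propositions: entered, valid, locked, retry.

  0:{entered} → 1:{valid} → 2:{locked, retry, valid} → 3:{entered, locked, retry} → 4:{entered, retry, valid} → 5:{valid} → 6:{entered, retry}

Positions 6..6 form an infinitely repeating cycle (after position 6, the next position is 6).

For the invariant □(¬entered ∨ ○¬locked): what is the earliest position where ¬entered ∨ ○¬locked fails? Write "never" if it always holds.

¬entered ∨ ○¬locked holds at every position 0..6, and those are all the positions the trace ever visits, so the invariant □(¬entered ∨ ○¬locked) is never violated.

never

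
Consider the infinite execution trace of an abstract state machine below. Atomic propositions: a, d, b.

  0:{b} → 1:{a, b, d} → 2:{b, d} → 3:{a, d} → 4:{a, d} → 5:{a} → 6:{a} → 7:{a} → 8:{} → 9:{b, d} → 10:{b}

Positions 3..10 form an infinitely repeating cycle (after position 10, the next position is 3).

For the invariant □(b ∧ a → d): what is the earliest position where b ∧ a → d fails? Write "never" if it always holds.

never

b ∧ a → d holds at every position 0..10, and those are all the positions the trace ever visits, so the invariant □(b ∧ a → d) is never violated.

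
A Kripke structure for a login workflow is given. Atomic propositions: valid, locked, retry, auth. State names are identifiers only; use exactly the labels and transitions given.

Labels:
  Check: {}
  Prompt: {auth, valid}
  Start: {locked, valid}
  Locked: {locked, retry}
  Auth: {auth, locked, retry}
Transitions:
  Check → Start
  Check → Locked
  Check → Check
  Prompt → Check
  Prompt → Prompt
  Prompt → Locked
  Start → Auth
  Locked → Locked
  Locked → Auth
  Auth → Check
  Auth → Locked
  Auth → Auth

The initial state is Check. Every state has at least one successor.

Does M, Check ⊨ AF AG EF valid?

Holds

States satisfying AG EF valid: {Check, Prompt, Start, Locked, Auth}.
States satisfying AF AG EF valid: {Check, Prompt, Start, Locked, Auth}.
Check ∈ Sat(AF AG EF valid).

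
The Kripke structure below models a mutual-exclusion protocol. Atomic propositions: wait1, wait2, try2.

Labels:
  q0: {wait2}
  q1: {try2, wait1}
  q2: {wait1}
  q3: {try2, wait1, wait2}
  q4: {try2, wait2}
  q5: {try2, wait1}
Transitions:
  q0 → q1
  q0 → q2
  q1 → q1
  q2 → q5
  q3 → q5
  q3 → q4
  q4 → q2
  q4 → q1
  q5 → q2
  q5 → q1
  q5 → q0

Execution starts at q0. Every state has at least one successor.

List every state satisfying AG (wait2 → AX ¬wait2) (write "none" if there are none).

States satisfying wait2 → AX ¬wait2: {q0, q1, q2, q4, q5}.
States satisfying AG (wait2 → AX ¬wait2): {q0, q1, q2, q4, q5}.

{q0, q1, q2, q4, q5}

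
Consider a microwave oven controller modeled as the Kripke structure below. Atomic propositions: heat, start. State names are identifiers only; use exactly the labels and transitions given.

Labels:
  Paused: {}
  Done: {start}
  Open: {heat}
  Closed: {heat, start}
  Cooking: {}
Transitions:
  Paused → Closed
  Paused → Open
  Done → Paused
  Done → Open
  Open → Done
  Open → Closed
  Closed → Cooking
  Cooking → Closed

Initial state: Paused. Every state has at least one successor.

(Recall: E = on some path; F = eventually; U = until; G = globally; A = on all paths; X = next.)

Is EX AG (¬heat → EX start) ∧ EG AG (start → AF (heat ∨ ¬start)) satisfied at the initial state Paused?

States satisfying AG (¬heat → EX start): {Closed, Cooking}.
States satisfying EX AG (¬heat → EX start): {Paused, Open, Closed, Cooking}.
States satisfying AG (start → AF (heat ∨ ¬start)): {Paused, Done, Open, Closed, Cooking}.
States satisfying EG AG (start → AF (heat ∨ ¬start)): {Paused, Done, Open, Closed, Cooking}.
States satisfying EX AG (¬heat → EX start) ∧ EG AG (start → AF (heat ∨ ¬start)): {Paused, Open, Closed, Cooking}.
Paused ∈ Sat(EX AG (¬heat → EX start) ∧ EG AG (start → AF (heat ∨ ¬start))).

Satisfied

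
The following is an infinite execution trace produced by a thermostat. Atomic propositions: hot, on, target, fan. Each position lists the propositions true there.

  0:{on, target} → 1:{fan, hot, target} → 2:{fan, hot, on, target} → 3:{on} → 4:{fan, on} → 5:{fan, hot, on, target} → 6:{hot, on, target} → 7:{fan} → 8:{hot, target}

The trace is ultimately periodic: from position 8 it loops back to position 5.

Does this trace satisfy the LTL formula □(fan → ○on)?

fan → ○on must hold at every position from 0 onward. It fails at position 7, so □(fan → ○on) is false.
Positions where fan holds: 1, 2, 4, 5, 7.
Check ○on at each: 1→ok, 2→ok, 4→ok, 5→ok, 7→fails.

No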